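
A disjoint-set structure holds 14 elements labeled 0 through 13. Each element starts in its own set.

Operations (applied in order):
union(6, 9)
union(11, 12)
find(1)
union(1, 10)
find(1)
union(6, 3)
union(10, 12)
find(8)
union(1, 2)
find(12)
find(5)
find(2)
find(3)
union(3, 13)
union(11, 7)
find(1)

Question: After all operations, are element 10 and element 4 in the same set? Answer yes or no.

Answer: no

Derivation:
Step 1: union(6, 9) -> merged; set of 6 now {6, 9}
Step 2: union(11, 12) -> merged; set of 11 now {11, 12}
Step 3: find(1) -> no change; set of 1 is {1}
Step 4: union(1, 10) -> merged; set of 1 now {1, 10}
Step 5: find(1) -> no change; set of 1 is {1, 10}
Step 6: union(6, 3) -> merged; set of 6 now {3, 6, 9}
Step 7: union(10, 12) -> merged; set of 10 now {1, 10, 11, 12}
Step 8: find(8) -> no change; set of 8 is {8}
Step 9: union(1, 2) -> merged; set of 1 now {1, 2, 10, 11, 12}
Step 10: find(12) -> no change; set of 12 is {1, 2, 10, 11, 12}
Step 11: find(5) -> no change; set of 5 is {5}
Step 12: find(2) -> no change; set of 2 is {1, 2, 10, 11, 12}
Step 13: find(3) -> no change; set of 3 is {3, 6, 9}
Step 14: union(3, 13) -> merged; set of 3 now {3, 6, 9, 13}
Step 15: union(11, 7) -> merged; set of 11 now {1, 2, 7, 10, 11, 12}
Step 16: find(1) -> no change; set of 1 is {1, 2, 7, 10, 11, 12}
Set of 10: {1, 2, 7, 10, 11, 12}; 4 is not a member.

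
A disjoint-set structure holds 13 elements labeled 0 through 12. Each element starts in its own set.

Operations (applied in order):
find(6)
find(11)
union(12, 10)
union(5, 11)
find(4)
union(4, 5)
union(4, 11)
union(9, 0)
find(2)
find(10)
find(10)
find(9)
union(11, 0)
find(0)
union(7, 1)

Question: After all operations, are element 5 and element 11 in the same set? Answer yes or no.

Step 1: find(6) -> no change; set of 6 is {6}
Step 2: find(11) -> no change; set of 11 is {11}
Step 3: union(12, 10) -> merged; set of 12 now {10, 12}
Step 4: union(5, 11) -> merged; set of 5 now {5, 11}
Step 5: find(4) -> no change; set of 4 is {4}
Step 6: union(4, 5) -> merged; set of 4 now {4, 5, 11}
Step 7: union(4, 11) -> already same set; set of 4 now {4, 5, 11}
Step 8: union(9, 0) -> merged; set of 9 now {0, 9}
Step 9: find(2) -> no change; set of 2 is {2}
Step 10: find(10) -> no change; set of 10 is {10, 12}
Step 11: find(10) -> no change; set of 10 is {10, 12}
Step 12: find(9) -> no change; set of 9 is {0, 9}
Step 13: union(11, 0) -> merged; set of 11 now {0, 4, 5, 9, 11}
Step 14: find(0) -> no change; set of 0 is {0, 4, 5, 9, 11}
Step 15: union(7, 1) -> merged; set of 7 now {1, 7}
Set of 5: {0, 4, 5, 9, 11}; 11 is a member.

Answer: yes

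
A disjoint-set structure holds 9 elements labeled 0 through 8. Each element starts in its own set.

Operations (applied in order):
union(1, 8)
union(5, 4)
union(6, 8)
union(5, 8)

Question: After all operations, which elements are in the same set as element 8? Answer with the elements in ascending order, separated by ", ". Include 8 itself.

Step 1: union(1, 8) -> merged; set of 1 now {1, 8}
Step 2: union(5, 4) -> merged; set of 5 now {4, 5}
Step 3: union(6, 8) -> merged; set of 6 now {1, 6, 8}
Step 4: union(5, 8) -> merged; set of 5 now {1, 4, 5, 6, 8}
Component of 8: {1, 4, 5, 6, 8}

Answer: 1, 4, 5, 6, 8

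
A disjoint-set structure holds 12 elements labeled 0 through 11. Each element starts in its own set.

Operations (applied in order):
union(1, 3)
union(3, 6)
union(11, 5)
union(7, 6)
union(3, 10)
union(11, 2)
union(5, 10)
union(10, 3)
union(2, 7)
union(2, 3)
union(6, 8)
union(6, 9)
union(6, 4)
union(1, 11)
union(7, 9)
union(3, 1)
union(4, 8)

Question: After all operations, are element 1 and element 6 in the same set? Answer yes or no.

Step 1: union(1, 3) -> merged; set of 1 now {1, 3}
Step 2: union(3, 6) -> merged; set of 3 now {1, 3, 6}
Step 3: union(11, 5) -> merged; set of 11 now {5, 11}
Step 4: union(7, 6) -> merged; set of 7 now {1, 3, 6, 7}
Step 5: union(3, 10) -> merged; set of 3 now {1, 3, 6, 7, 10}
Step 6: union(11, 2) -> merged; set of 11 now {2, 5, 11}
Step 7: union(5, 10) -> merged; set of 5 now {1, 2, 3, 5, 6, 7, 10, 11}
Step 8: union(10, 3) -> already same set; set of 10 now {1, 2, 3, 5, 6, 7, 10, 11}
Step 9: union(2, 7) -> already same set; set of 2 now {1, 2, 3, 5, 6, 7, 10, 11}
Step 10: union(2, 3) -> already same set; set of 2 now {1, 2, 3, 5, 6, 7, 10, 11}
Step 11: union(6, 8) -> merged; set of 6 now {1, 2, 3, 5, 6, 7, 8, 10, 11}
Step 12: union(6, 9) -> merged; set of 6 now {1, 2, 3, 5, 6, 7, 8, 9, 10, 11}
Step 13: union(6, 4) -> merged; set of 6 now {1, 2, 3, 4, 5, 6, 7, 8, 9, 10, 11}
Step 14: union(1, 11) -> already same set; set of 1 now {1, 2, 3, 4, 5, 6, 7, 8, 9, 10, 11}
Step 15: union(7, 9) -> already same set; set of 7 now {1, 2, 3, 4, 5, 6, 7, 8, 9, 10, 11}
Step 16: union(3, 1) -> already same set; set of 3 now {1, 2, 3, 4, 5, 6, 7, 8, 9, 10, 11}
Step 17: union(4, 8) -> already same set; set of 4 now {1, 2, 3, 4, 5, 6, 7, 8, 9, 10, 11}
Set of 1: {1, 2, 3, 4, 5, 6, 7, 8, 9, 10, 11}; 6 is a member.

Answer: yes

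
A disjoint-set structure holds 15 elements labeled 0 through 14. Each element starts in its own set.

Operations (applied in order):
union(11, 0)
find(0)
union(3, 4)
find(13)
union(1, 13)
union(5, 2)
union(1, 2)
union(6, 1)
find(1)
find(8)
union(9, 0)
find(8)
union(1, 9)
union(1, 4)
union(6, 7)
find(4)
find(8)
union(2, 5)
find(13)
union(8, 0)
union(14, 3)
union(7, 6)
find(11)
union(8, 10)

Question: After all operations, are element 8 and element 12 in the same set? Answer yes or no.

Step 1: union(11, 0) -> merged; set of 11 now {0, 11}
Step 2: find(0) -> no change; set of 0 is {0, 11}
Step 3: union(3, 4) -> merged; set of 3 now {3, 4}
Step 4: find(13) -> no change; set of 13 is {13}
Step 5: union(1, 13) -> merged; set of 1 now {1, 13}
Step 6: union(5, 2) -> merged; set of 5 now {2, 5}
Step 7: union(1, 2) -> merged; set of 1 now {1, 2, 5, 13}
Step 8: union(6, 1) -> merged; set of 6 now {1, 2, 5, 6, 13}
Step 9: find(1) -> no change; set of 1 is {1, 2, 5, 6, 13}
Step 10: find(8) -> no change; set of 8 is {8}
Step 11: union(9, 0) -> merged; set of 9 now {0, 9, 11}
Step 12: find(8) -> no change; set of 8 is {8}
Step 13: union(1, 9) -> merged; set of 1 now {0, 1, 2, 5, 6, 9, 11, 13}
Step 14: union(1, 4) -> merged; set of 1 now {0, 1, 2, 3, 4, 5, 6, 9, 11, 13}
Step 15: union(6, 7) -> merged; set of 6 now {0, 1, 2, 3, 4, 5, 6, 7, 9, 11, 13}
Step 16: find(4) -> no change; set of 4 is {0, 1, 2, 3, 4, 5, 6, 7, 9, 11, 13}
Step 17: find(8) -> no change; set of 8 is {8}
Step 18: union(2, 5) -> already same set; set of 2 now {0, 1, 2, 3, 4, 5, 6, 7, 9, 11, 13}
Step 19: find(13) -> no change; set of 13 is {0, 1, 2, 3, 4, 5, 6, 7, 9, 11, 13}
Step 20: union(8, 0) -> merged; set of 8 now {0, 1, 2, 3, 4, 5, 6, 7, 8, 9, 11, 13}
Step 21: union(14, 3) -> merged; set of 14 now {0, 1, 2, 3, 4, 5, 6, 7, 8, 9, 11, 13, 14}
Step 22: union(7, 6) -> already same set; set of 7 now {0, 1, 2, 3, 4, 5, 6, 7, 8, 9, 11, 13, 14}
Step 23: find(11) -> no change; set of 11 is {0, 1, 2, 3, 4, 5, 6, 7, 8, 9, 11, 13, 14}
Step 24: union(8, 10) -> merged; set of 8 now {0, 1, 2, 3, 4, 5, 6, 7, 8, 9, 10, 11, 13, 14}
Set of 8: {0, 1, 2, 3, 4, 5, 6, 7, 8, 9, 10, 11, 13, 14}; 12 is not a member.

Answer: no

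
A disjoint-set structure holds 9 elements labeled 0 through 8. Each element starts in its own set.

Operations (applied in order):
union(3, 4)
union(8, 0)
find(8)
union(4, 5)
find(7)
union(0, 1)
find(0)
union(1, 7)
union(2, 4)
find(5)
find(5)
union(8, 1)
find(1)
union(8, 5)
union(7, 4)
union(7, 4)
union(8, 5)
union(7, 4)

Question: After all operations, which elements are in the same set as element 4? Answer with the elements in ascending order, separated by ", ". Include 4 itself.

Answer: 0, 1, 2, 3, 4, 5, 7, 8

Derivation:
Step 1: union(3, 4) -> merged; set of 3 now {3, 4}
Step 2: union(8, 0) -> merged; set of 8 now {0, 8}
Step 3: find(8) -> no change; set of 8 is {0, 8}
Step 4: union(4, 5) -> merged; set of 4 now {3, 4, 5}
Step 5: find(7) -> no change; set of 7 is {7}
Step 6: union(0, 1) -> merged; set of 0 now {0, 1, 8}
Step 7: find(0) -> no change; set of 0 is {0, 1, 8}
Step 8: union(1, 7) -> merged; set of 1 now {0, 1, 7, 8}
Step 9: union(2, 4) -> merged; set of 2 now {2, 3, 4, 5}
Step 10: find(5) -> no change; set of 5 is {2, 3, 4, 5}
Step 11: find(5) -> no change; set of 5 is {2, 3, 4, 5}
Step 12: union(8, 1) -> already same set; set of 8 now {0, 1, 7, 8}
Step 13: find(1) -> no change; set of 1 is {0, 1, 7, 8}
Step 14: union(8, 5) -> merged; set of 8 now {0, 1, 2, 3, 4, 5, 7, 8}
Step 15: union(7, 4) -> already same set; set of 7 now {0, 1, 2, 3, 4, 5, 7, 8}
Step 16: union(7, 4) -> already same set; set of 7 now {0, 1, 2, 3, 4, 5, 7, 8}
Step 17: union(8, 5) -> already same set; set of 8 now {0, 1, 2, 3, 4, 5, 7, 8}
Step 18: union(7, 4) -> already same set; set of 7 now {0, 1, 2, 3, 4, 5, 7, 8}
Component of 4: {0, 1, 2, 3, 4, 5, 7, 8}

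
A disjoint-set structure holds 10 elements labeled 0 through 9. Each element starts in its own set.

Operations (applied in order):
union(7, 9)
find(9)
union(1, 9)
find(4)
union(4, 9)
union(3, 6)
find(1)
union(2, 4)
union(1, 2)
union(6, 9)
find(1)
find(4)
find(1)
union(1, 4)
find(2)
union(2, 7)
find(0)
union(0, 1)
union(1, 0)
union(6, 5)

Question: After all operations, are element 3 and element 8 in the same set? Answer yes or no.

Step 1: union(7, 9) -> merged; set of 7 now {7, 9}
Step 2: find(9) -> no change; set of 9 is {7, 9}
Step 3: union(1, 9) -> merged; set of 1 now {1, 7, 9}
Step 4: find(4) -> no change; set of 4 is {4}
Step 5: union(4, 9) -> merged; set of 4 now {1, 4, 7, 9}
Step 6: union(3, 6) -> merged; set of 3 now {3, 6}
Step 7: find(1) -> no change; set of 1 is {1, 4, 7, 9}
Step 8: union(2, 4) -> merged; set of 2 now {1, 2, 4, 7, 9}
Step 9: union(1, 2) -> already same set; set of 1 now {1, 2, 4, 7, 9}
Step 10: union(6, 9) -> merged; set of 6 now {1, 2, 3, 4, 6, 7, 9}
Step 11: find(1) -> no change; set of 1 is {1, 2, 3, 4, 6, 7, 9}
Step 12: find(4) -> no change; set of 4 is {1, 2, 3, 4, 6, 7, 9}
Step 13: find(1) -> no change; set of 1 is {1, 2, 3, 4, 6, 7, 9}
Step 14: union(1, 4) -> already same set; set of 1 now {1, 2, 3, 4, 6, 7, 9}
Step 15: find(2) -> no change; set of 2 is {1, 2, 3, 4, 6, 7, 9}
Step 16: union(2, 7) -> already same set; set of 2 now {1, 2, 3, 4, 6, 7, 9}
Step 17: find(0) -> no change; set of 0 is {0}
Step 18: union(0, 1) -> merged; set of 0 now {0, 1, 2, 3, 4, 6, 7, 9}
Step 19: union(1, 0) -> already same set; set of 1 now {0, 1, 2, 3, 4, 6, 7, 9}
Step 20: union(6, 5) -> merged; set of 6 now {0, 1, 2, 3, 4, 5, 6, 7, 9}
Set of 3: {0, 1, 2, 3, 4, 5, 6, 7, 9}; 8 is not a member.

Answer: no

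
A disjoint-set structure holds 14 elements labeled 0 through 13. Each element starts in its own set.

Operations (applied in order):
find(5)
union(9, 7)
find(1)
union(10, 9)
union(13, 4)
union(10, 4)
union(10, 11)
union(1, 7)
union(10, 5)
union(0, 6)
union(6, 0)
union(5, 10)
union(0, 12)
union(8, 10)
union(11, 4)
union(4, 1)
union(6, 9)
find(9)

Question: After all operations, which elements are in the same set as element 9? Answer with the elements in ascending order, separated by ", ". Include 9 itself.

Answer: 0, 1, 4, 5, 6, 7, 8, 9, 10, 11, 12, 13

Derivation:
Step 1: find(5) -> no change; set of 5 is {5}
Step 2: union(9, 7) -> merged; set of 9 now {7, 9}
Step 3: find(1) -> no change; set of 1 is {1}
Step 4: union(10, 9) -> merged; set of 10 now {7, 9, 10}
Step 5: union(13, 4) -> merged; set of 13 now {4, 13}
Step 6: union(10, 4) -> merged; set of 10 now {4, 7, 9, 10, 13}
Step 7: union(10, 11) -> merged; set of 10 now {4, 7, 9, 10, 11, 13}
Step 8: union(1, 7) -> merged; set of 1 now {1, 4, 7, 9, 10, 11, 13}
Step 9: union(10, 5) -> merged; set of 10 now {1, 4, 5, 7, 9, 10, 11, 13}
Step 10: union(0, 6) -> merged; set of 0 now {0, 6}
Step 11: union(6, 0) -> already same set; set of 6 now {0, 6}
Step 12: union(5, 10) -> already same set; set of 5 now {1, 4, 5, 7, 9, 10, 11, 13}
Step 13: union(0, 12) -> merged; set of 0 now {0, 6, 12}
Step 14: union(8, 10) -> merged; set of 8 now {1, 4, 5, 7, 8, 9, 10, 11, 13}
Step 15: union(11, 4) -> already same set; set of 11 now {1, 4, 5, 7, 8, 9, 10, 11, 13}
Step 16: union(4, 1) -> already same set; set of 4 now {1, 4, 5, 7, 8, 9, 10, 11, 13}
Step 17: union(6, 9) -> merged; set of 6 now {0, 1, 4, 5, 6, 7, 8, 9, 10, 11, 12, 13}
Step 18: find(9) -> no change; set of 9 is {0, 1, 4, 5, 6, 7, 8, 9, 10, 11, 12, 13}
Component of 9: {0, 1, 4, 5, 6, 7, 8, 9, 10, 11, 12, 13}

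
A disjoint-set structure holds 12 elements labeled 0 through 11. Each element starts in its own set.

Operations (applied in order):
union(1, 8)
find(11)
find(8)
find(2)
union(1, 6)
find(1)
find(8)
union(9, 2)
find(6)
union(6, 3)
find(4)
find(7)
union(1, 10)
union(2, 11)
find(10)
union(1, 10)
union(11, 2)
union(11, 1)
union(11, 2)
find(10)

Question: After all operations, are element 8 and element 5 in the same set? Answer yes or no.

Step 1: union(1, 8) -> merged; set of 1 now {1, 8}
Step 2: find(11) -> no change; set of 11 is {11}
Step 3: find(8) -> no change; set of 8 is {1, 8}
Step 4: find(2) -> no change; set of 2 is {2}
Step 5: union(1, 6) -> merged; set of 1 now {1, 6, 8}
Step 6: find(1) -> no change; set of 1 is {1, 6, 8}
Step 7: find(8) -> no change; set of 8 is {1, 6, 8}
Step 8: union(9, 2) -> merged; set of 9 now {2, 9}
Step 9: find(6) -> no change; set of 6 is {1, 6, 8}
Step 10: union(6, 3) -> merged; set of 6 now {1, 3, 6, 8}
Step 11: find(4) -> no change; set of 4 is {4}
Step 12: find(7) -> no change; set of 7 is {7}
Step 13: union(1, 10) -> merged; set of 1 now {1, 3, 6, 8, 10}
Step 14: union(2, 11) -> merged; set of 2 now {2, 9, 11}
Step 15: find(10) -> no change; set of 10 is {1, 3, 6, 8, 10}
Step 16: union(1, 10) -> already same set; set of 1 now {1, 3, 6, 8, 10}
Step 17: union(11, 2) -> already same set; set of 11 now {2, 9, 11}
Step 18: union(11, 1) -> merged; set of 11 now {1, 2, 3, 6, 8, 9, 10, 11}
Step 19: union(11, 2) -> already same set; set of 11 now {1, 2, 3, 6, 8, 9, 10, 11}
Step 20: find(10) -> no change; set of 10 is {1, 2, 3, 6, 8, 9, 10, 11}
Set of 8: {1, 2, 3, 6, 8, 9, 10, 11}; 5 is not a member.

Answer: no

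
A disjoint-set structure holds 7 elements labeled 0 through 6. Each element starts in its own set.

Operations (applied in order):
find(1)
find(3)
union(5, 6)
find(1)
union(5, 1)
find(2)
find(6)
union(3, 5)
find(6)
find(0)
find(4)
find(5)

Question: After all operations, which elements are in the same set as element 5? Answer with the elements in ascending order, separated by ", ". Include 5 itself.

Step 1: find(1) -> no change; set of 1 is {1}
Step 2: find(3) -> no change; set of 3 is {3}
Step 3: union(5, 6) -> merged; set of 5 now {5, 6}
Step 4: find(1) -> no change; set of 1 is {1}
Step 5: union(5, 1) -> merged; set of 5 now {1, 5, 6}
Step 6: find(2) -> no change; set of 2 is {2}
Step 7: find(6) -> no change; set of 6 is {1, 5, 6}
Step 8: union(3, 5) -> merged; set of 3 now {1, 3, 5, 6}
Step 9: find(6) -> no change; set of 6 is {1, 3, 5, 6}
Step 10: find(0) -> no change; set of 0 is {0}
Step 11: find(4) -> no change; set of 4 is {4}
Step 12: find(5) -> no change; set of 5 is {1, 3, 5, 6}
Component of 5: {1, 3, 5, 6}

Answer: 1, 3, 5, 6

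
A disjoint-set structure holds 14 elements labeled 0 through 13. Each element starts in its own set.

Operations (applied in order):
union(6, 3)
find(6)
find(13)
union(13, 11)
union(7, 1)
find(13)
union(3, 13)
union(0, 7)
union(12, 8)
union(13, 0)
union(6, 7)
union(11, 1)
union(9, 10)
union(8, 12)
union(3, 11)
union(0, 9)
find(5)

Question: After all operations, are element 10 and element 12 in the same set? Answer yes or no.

Step 1: union(6, 3) -> merged; set of 6 now {3, 6}
Step 2: find(6) -> no change; set of 6 is {3, 6}
Step 3: find(13) -> no change; set of 13 is {13}
Step 4: union(13, 11) -> merged; set of 13 now {11, 13}
Step 5: union(7, 1) -> merged; set of 7 now {1, 7}
Step 6: find(13) -> no change; set of 13 is {11, 13}
Step 7: union(3, 13) -> merged; set of 3 now {3, 6, 11, 13}
Step 8: union(0, 7) -> merged; set of 0 now {0, 1, 7}
Step 9: union(12, 8) -> merged; set of 12 now {8, 12}
Step 10: union(13, 0) -> merged; set of 13 now {0, 1, 3, 6, 7, 11, 13}
Step 11: union(6, 7) -> already same set; set of 6 now {0, 1, 3, 6, 7, 11, 13}
Step 12: union(11, 1) -> already same set; set of 11 now {0, 1, 3, 6, 7, 11, 13}
Step 13: union(9, 10) -> merged; set of 9 now {9, 10}
Step 14: union(8, 12) -> already same set; set of 8 now {8, 12}
Step 15: union(3, 11) -> already same set; set of 3 now {0, 1, 3, 6, 7, 11, 13}
Step 16: union(0, 9) -> merged; set of 0 now {0, 1, 3, 6, 7, 9, 10, 11, 13}
Step 17: find(5) -> no change; set of 5 is {5}
Set of 10: {0, 1, 3, 6, 7, 9, 10, 11, 13}; 12 is not a member.

Answer: no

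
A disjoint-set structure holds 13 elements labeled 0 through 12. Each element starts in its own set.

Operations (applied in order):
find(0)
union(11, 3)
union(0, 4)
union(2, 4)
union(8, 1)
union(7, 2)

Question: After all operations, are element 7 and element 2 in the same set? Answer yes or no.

Step 1: find(0) -> no change; set of 0 is {0}
Step 2: union(11, 3) -> merged; set of 11 now {3, 11}
Step 3: union(0, 4) -> merged; set of 0 now {0, 4}
Step 4: union(2, 4) -> merged; set of 2 now {0, 2, 4}
Step 5: union(8, 1) -> merged; set of 8 now {1, 8}
Step 6: union(7, 2) -> merged; set of 7 now {0, 2, 4, 7}
Set of 7: {0, 2, 4, 7}; 2 is a member.

Answer: yes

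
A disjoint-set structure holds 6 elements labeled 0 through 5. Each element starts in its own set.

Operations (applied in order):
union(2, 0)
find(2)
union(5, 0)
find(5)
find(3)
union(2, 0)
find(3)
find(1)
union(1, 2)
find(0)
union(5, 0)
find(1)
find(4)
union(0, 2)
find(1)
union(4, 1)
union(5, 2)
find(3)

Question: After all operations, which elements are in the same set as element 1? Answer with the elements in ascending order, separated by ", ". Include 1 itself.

Answer: 0, 1, 2, 4, 5

Derivation:
Step 1: union(2, 0) -> merged; set of 2 now {0, 2}
Step 2: find(2) -> no change; set of 2 is {0, 2}
Step 3: union(5, 0) -> merged; set of 5 now {0, 2, 5}
Step 4: find(5) -> no change; set of 5 is {0, 2, 5}
Step 5: find(3) -> no change; set of 3 is {3}
Step 6: union(2, 0) -> already same set; set of 2 now {0, 2, 5}
Step 7: find(3) -> no change; set of 3 is {3}
Step 8: find(1) -> no change; set of 1 is {1}
Step 9: union(1, 2) -> merged; set of 1 now {0, 1, 2, 5}
Step 10: find(0) -> no change; set of 0 is {0, 1, 2, 5}
Step 11: union(5, 0) -> already same set; set of 5 now {0, 1, 2, 5}
Step 12: find(1) -> no change; set of 1 is {0, 1, 2, 5}
Step 13: find(4) -> no change; set of 4 is {4}
Step 14: union(0, 2) -> already same set; set of 0 now {0, 1, 2, 5}
Step 15: find(1) -> no change; set of 1 is {0, 1, 2, 5}
Step 16: union(4, 1) -> merged; set of 4 now {0, 1, 2, 4, 5}
Step 17: union(5, 2) -> already same set; set of 5 now {0, 1, 2, 4, 5}
Step 18: find(3) -> no change; set of 3 is {3}
Component of 1: {0, 1, 2, 4, 5}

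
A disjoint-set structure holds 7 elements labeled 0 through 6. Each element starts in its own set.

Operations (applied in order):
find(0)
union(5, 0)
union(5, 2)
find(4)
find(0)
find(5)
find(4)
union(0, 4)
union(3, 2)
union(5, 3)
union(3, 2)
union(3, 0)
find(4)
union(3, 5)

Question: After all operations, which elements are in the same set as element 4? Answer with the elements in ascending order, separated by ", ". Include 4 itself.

Answer: 0, 2, 3, 4, 5

Derivation:
Step 1: find(0) -> no change; set of 0 is {0}
Step 2: union(5, 0) -> merged; set of 5 now {0, 5}
Step 3: union(5, 2) -> merged; set of 5 now {0, 2, 5}
Step 4: find(4) -> no change; set of 4 is {4}
Step 5: find(0) -> no change; set of 0 is {0, 2, 5}
Step 6: find(5) -> no change; set of 5 is {0, 2, 5}
Step 7: find(4) -> no change; set of 4 is {4}
Step 8: union(0, 4) -> merged; set of 0 now {0, 2, 4, 5}
Step 9: union(3, 2) -> merged; set of 3 now {0, 2, 3, 4, 5}
Step 10: union(5, 3) -> already same set; set of 5 now {0, 2, 3, 4, 5}
Step 11: union(3, 2) -> already same set; set of 3 now {0, 2, 3, 4, 5}
Step 12: union(3, 0) -> already same set; set of 3 now {0, 2, 3, 4, 5}
Step 13: find(4) -> no change; set of 4 is {0, 2, 3, 4, 5}
Step 14: union(3, 5) -> already same set; set of 3 now {0, 2, 3, 4, 5}
Component of 4: {0, 2, 3, 4, 5}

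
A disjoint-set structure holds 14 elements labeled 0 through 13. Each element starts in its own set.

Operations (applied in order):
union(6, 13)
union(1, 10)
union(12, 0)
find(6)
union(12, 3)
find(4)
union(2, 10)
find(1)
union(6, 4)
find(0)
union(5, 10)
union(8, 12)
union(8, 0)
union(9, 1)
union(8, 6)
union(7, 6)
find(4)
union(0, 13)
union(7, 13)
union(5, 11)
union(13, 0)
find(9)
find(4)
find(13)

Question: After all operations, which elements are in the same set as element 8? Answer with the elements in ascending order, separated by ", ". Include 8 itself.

Answer: 0, 3, 4, 6, 7, 8, 12, 13

Derivation:
Step 1: union(6, 13) -> merged; set of 6 now {6, 13}
Step 2: union(1, 10) -> merged; set of 1 now {1, 10}
Step 3: union(12, 0) -> merged; set of 12 now {0, 12}
Step 4: find(6) -> no change; set of 6 is {6, 13}
Step 5: union(12, 3) -> merged; set of 12 now {0, 3, 12}
Step 6: find(4) -> no change; set of 4 is {4}
Step 7: union(2, 10) -> merged; set of 2 now {1, 2, 10}
Step 8: find(1) -> no change; set of 1 is {1, 2, 10}
Step 9: union(6, 4) -> merged; set of 6 now {4, 6, 13}
Step 10: find(0) -> no change; set of 0 is {0, 3, 12}
Step 11: union(5, 10) -> merged; set of 5 now {1, 2, 5, 10}
Step 12: union(8, 12) -> merged; set of 8 now {0, 3, 8, 12}
Step 13: union(8, 0) -> already same set; set of 8 now {0, 3, 8, 12}
Step 14: union(9, 1) -> merged; set of 9 now {1, 2, 5, 9, 10}
Step 15: union(8, 6) -> merged; set of 8 now {0, 3, 4, 6, 8, 12, 13}
Step 16: union(7, 6) -> merged; set of 7 now {0, 3, 4, 6, 7, 8, 12, 13}
Step 17: find(4) -> no change; set of 4 is {0, 3, 4, 6, 7, 8, 12, 13}
Step 18: union(0, 13) -> already same set; set of 0 now {0, 3, 4, 6, 7, 8, 12, 13}
Step 19: union(7, 13) -> already same set; set of 7 now {0, 3, 4, 6, 7, 8, 12, 13}
Step 20: union(5, 11) -> merged; set of 5 now {1, 2, 5, 9, 10, 11}
Step 21: union(13, 0) -> already same set; set of 13 now {0, 3, 4, 6, 7, 8, 12, 13}
Step 22: find(9) -> no change; set of 9 is {1, 2, 5, 9, 10, 11}
Step 23: find(4) -> no change; set of 4 is {0, 3, 4, 6, 7, 8, 12, 13}
Step 24: find(13) -> no change; set of 13 is {0, 3, 4, 6, 7, 8, 12, 13}
Component of 8: {0, 3, 4, 6, 7, 8, 12, 13}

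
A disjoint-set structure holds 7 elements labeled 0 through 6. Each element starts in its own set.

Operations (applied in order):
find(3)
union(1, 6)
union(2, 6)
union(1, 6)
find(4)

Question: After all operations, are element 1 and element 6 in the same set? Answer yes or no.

Step 1: find(3) -> no change; set of 3 is {3}
Step 2: union(1, 6) -> merged; set of 1 now {1, 6}
Step 3: union(2, 6) -> merged; set of 2 now {1, 2, 6}
Step 4: union(1, 6) -> already same set; set of 1 now {1, 2, 6}
Step 5: find(4) -> no change; set of 4 is {4}
Set of 1: {1, 2, 6}; 6 is a member.

Answer: yes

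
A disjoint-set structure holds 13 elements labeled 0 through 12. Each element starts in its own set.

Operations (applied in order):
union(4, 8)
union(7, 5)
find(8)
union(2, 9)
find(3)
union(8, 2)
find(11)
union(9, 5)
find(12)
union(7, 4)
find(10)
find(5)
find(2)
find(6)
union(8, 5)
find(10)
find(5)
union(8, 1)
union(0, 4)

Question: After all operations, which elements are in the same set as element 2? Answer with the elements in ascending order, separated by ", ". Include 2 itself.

Step 1: union(4, 8) -> merged; set of 4 now {4, 8}
Step 2: union(7, 5) -> merged; set of 7 now {5, 7}
Step 3: find(8) -> no change; set of 8 is {4, 8}
Step 4: union(2, 9) -> merged; set of 2 now {2, 9}
Step 5: find(3) -> no change; set of 3 is {3}
Step 6: union(8, 2) -> merged; set of 8 now {2, 4, 8, 9}
Step 7: find(11) -> no change; set of 11 is {11}
Step 8: union(9, 5) -> merged; set of 9 now {2, 4, 5, 7, 8, 9}
Step 9: find(12) -> no change; set of 12 is {12}
Step 10: union(7, 4) -> already same set; set of 7 now {2, 4, 5, 7, 8, 9}
Step 11: find(10) -> no change; set of 10 is {10}
Step 12: find(5) -> no change; set of 5 is {2, 4, 5, 7, 8, 9}
Step 13: find(2) -> no change; set of 2 is {2, 4, 5, 7, 8, 9}
Step 14: find(6) -> no change; set of 6 is {6}
Step 15: union(8, 5) -> already same set; set of 8 now {2, 4, 5, 7, 8, 9}
Step 16: find(10) -> no change; set of 10 is {10}
Step 17: find(5) -> no change; set of 5 is {2, 4, 5, 7, 8, 9}
Step 18: union(8, 1) -> merged; set of 8 now {1, 2, 4, 5, 7, 8, 9}
Step 19: union(0, 4) -> merged; set of 0 now {0, 1, 2, 4, 5, 7, 8, 9}
Component of 2: {0, 1, 2, 4, 5, 7, 8, 9}

Answer: 0, 1, 2, 4, 5, 7, 8, 9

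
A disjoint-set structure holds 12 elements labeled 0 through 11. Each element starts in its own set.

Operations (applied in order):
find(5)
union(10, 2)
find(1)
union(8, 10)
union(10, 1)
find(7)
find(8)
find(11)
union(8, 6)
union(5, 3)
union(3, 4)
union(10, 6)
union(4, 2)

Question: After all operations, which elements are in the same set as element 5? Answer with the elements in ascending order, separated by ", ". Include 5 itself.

Step 1: find(5) -> no change; set of 5 is {5}
Step 2: union(10, 2) -> merged; set of 10 now {2, 10}
Step 3: find(1) -> no change; set of 1 is {1}
Step 4: union(8, 10) -> merged; set of 8 now {2, 8, 10}
Step 5: union(10, 1) -> merged; set of 10 now {1, 2, 8, 10}
Step 6: find(7) -> no change; set of 7 is {7}
Step 7: find(8) -> no change; set of 8 is {1, 2, 8, 10}
Step 8: find(11) -> no change; set of 11 is {11}
Step 9: union(8, 6) -> merged; set of 8 now {1, 2, 6, 8, 10}
Step 10: union(5, 3) -> merged; set of 5 now {3, 5}
Step 11: union(3, 4) -> merged; set of 3 now {3, 4, 5}
Step 12: union(10, 6) -> already same set; set of 10 now {1, 2, 6, 8, 10}
Step 13: union(4, 2) -> merged; set of 4 now {1, 2, 3, 4, 5, 6, 8, 10}
Component of 5: {1, 2, 3, 4, 5, 6, 8, 10}

Answer: 1, 2, 3, 4, 5, 6, 8, 10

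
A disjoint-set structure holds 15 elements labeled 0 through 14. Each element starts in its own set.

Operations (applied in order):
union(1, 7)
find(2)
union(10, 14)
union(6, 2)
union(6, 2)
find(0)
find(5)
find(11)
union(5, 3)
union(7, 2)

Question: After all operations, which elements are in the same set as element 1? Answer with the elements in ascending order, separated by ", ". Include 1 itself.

Step 1: union(1, 7) -> merged; set of 1 now {1, 7}
Step 2: find(2) -> no change; set of 2 is {2}
Step 3: union(10, 14) -> merged; set of 10 now {10, 14}
Step 4: union(6, 2) -> merged; set of 6 now {2, 6}
Step 5: union(6, 2) -> already same set; set of 6 now {2, 6}
Step 6: find(0) -> no change; set of 0 is {0}
Step 7: find(5) -> no change; set of 5 is {5}
Step 8: find(11) -> no change; set of 11 is {11}
Step 9: union(5, 3) -> merged; set of 5 now {3, 5}
Step 10: union(7, 2) -> merged; set of 7 now {1, 2, 6, 7}
Component of 1: {1, 2, 6, 7}

Answer: 1, 2, 6, 7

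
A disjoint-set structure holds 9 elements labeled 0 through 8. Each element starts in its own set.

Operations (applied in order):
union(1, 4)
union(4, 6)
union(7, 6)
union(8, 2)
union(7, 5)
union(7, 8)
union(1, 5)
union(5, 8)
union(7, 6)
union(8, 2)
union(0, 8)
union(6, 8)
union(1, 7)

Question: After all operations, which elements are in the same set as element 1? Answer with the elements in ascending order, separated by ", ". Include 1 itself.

Step 1: union(1, 4) -> merged; set of 1 now {1, 4}
Step 2: union(4, 6) -> merged; set of 4 now {1, 4, 6}
Step 3: union(7, 6) -> merged; set of 7 now {1, 4, 6, 7}
Step 4: union(8, 2) -> merged; set of 8 now {2, 8}
Step 5: union(7, 5) -> merged; set of 7 now {1, 4, 5, 6, 7}
Step 6: union(7, 8) -> merged; set of 7 now {1, 2, 4, 5, 6, 7, 8}
Step 7: union(1, 5) -> already same set; set of 1 now {1, 2, 4, 5, 6, 7, 8}
Step 8: union(5, 8) -> already same set; set of 5 now {1, 2, 4, 5, 6, 7, 8}
Step 9: union(7, 6) -> already same set; set of 7 now {1, 2, 4, 5, 6, 7, 8}
Step 10: union(8, 2) -> already same set; set of 8 now {1, 2, 4, 5, 6, 7, 8}
Step 11: union(0, 8) -> merged; set of 0 now {0, 1, 2, 4, 5, 6, 7, 8}
Step 12: union(6, 8) -> already same set; set of 6 now {0, 1, 2, 4, 5, 6, 7, 8}
Step 13: union(1, 7) -> already same set; set of 1 now {0, 1, 2, 4, 5, 6, 7, 8}
Component of 1: {0, 1, 2, 4, 5, 6, 7, 8}

Answer: 0, 1, 2, 4, 5, 6, 7, 8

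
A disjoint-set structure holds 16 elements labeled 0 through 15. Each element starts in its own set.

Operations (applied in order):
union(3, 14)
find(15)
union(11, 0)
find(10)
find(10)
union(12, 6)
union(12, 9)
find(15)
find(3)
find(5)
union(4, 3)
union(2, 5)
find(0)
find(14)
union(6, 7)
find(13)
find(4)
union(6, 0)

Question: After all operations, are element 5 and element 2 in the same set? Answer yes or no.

Step 1: union(3, 14) -> merged; set of 3 now {3, 14}
Step 2: find(15) -> no change; set of 15 is {15}
Step 3: union(11, 0) -> merged; set of 11 now {0, 11}
Step 4: find(10) -> no change; set of 10 is {10}
Step 5: find(10) -> no change; set of 10 is {10}
Step 6: union(12, 6) -> merged; set of 12 now {6, 12}
Step 7: union(12, 9) -> merged; set of 12 now {6, 9, 12}
Step 8: find(15) -> no change; set of 15 is {15}
Step 9: find(3) -> no change; set of 3 is {3, 14}
Step 10: find(5) -> no change; set of 5 is {5}
Step 11: union(4, 3) -> merged; set of 4 now {3, 4, 14}
Step 12: union(2, 5) -> merged; set of 2 now {2, 5}
Step 13: find(0) -> no change; set of 0 is {0, 11}
Step 14: find(14) -> no change; set of 14 is {3, 4, 14}
Step 15: union(6, 7) -> merged; set of 6 now {6, 7, 9, 12}
Step 16: find(13) -> no change; set of 13 is {13}
Step 17: find(4) -> no change; set of 4 is {3, 4, 14}
Step 18: union(6, 0) -> merged; set of 6 now {0, 6, 7, 9, 11, 12}
Set of 5: {2, 5}; 2 is a member.

Answer: yes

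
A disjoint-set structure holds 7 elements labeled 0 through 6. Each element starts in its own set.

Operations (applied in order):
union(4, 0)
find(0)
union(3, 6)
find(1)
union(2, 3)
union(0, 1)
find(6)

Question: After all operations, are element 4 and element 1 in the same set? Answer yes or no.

Answer: yes

Derivation:
Step 1: union(4, 0) -> merged; set of 4 now {0, 4}
Step 2: find(0) -> no change; set of 0 is {0, 4}
Step 3: union(3, 6) -> merged; set of 3 now {3, 6}
Step 4: find(1) -> no change; set of 1 is {1}
Step 5: union(2, 3) -> merged; set of 2 now {2, 3, 6}
Step 6: union(0, 1) -> merged; set of 0 now {0, 1, 4}
Step 7: find(6) -> no change; set of 6 is {2, 3, 6}
Set of 4: {0, 1, 4}; 1 is a member.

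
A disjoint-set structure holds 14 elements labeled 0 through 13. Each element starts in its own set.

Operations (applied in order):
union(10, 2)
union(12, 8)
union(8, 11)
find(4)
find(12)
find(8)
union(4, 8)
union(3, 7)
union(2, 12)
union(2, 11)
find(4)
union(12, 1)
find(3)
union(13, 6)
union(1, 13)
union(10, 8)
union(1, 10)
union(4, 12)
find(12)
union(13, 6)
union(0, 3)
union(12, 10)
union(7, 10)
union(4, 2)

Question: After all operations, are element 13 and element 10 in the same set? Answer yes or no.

Step 1: union(10, 2) -> merged; set of 10 now {2, 10}
Step 2: union(12, 8) -> merged; set of 12 now {8, 12}
Step 3: union(8, 11) -> merged; set of 8 now {8, 11, 12}
Step 4: find(4) -> no change; set of 4 is {4}
Step 5: find(12) -> no change; set of 12 is {8, 11, 12}
Step 6: find(8) -> no change; set of 8 is {8, 11, 12}
Step 7: union(4, 8) -> merged; set of 4 now {4, 8, 11, 12}
Step 8: union(3, 7) -> merged; set of 3 now {3, 7}
Step 9: union(2, 12) -> merged; set of 2 now {2, 4, 8, 10, 11, 12}
Step 10: union(2, 11) -> already same set; set of 2 now {2, 4, 8, 10, 11, 12}
Step 11: find(4) -> no change; set of 4 is {2, 4, 8, 10, 11, 12}
Step 12: union(12, 1) -> merged; set of 12 now {1, 2, 4, 8, 10, 11, 12}
Step 13: find(3) -> no change; set of 3 is {3, 7}
Step 14: union(13, 6) -> merged; set of 13 now {6, 13}
Step 15: union(1, 13) -> merged; set of 1 now {1, 2, 4, 6, 8, 10, 11, 12, 13}
Step 16: union(10, 8) -> already same set; set of 10 now {1, 2, 4, 6, 8, 10, 11, 12, 13}
Step 17: union(1, 10) -> already same set; set of 1 now {1, 2, 4, 6, 8, 10, 11, 12, 13}
Step 18: union(4, 12) -> already same set; set of 4 now {1, 2, 4, 6, 8, 10, 11, 12, 13}
Step 19: find(12) -> no change; set of 12 is {1, 2, 4, 6, 8, 10, 11, 12, 13}
Step 20: union(13, 6) -> already same set; set of 13 now {1, 2, 4, 6, 8, 10, 11, 12, 13}
Step 21: union(0, 3) -> merged; set of 0 now {0, 3, 7}
Step 22: union(12, 10) -> already same set; set of 12 now {1, 2, 4, 6, 8, 10, 11, 12, 13}
Step 23: union(7, 10) -> merged; set of 7 now {0, 1, 2, 3, 4, 6, 7, 8, 10, 11, 12, 13}
Step 24: union(4, 2) -> already same set; set of 4 now {0, 1, 2, 3, 4, 6, 7, 8, 10, 11, 12, 13}
Set of 13: {0, 1, 2, 3, 4, 6, 7, 8, 10, 11, 12, 13}; 10 is a member.

Answer: yes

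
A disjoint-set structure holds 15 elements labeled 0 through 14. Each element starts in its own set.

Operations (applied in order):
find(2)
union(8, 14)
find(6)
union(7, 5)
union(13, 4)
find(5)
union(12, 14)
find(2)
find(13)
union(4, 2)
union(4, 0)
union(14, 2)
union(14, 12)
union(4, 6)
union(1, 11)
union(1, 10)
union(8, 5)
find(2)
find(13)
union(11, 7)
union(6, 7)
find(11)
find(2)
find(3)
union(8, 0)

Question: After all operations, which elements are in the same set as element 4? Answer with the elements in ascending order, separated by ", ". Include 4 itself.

Step 1: find(2) -> no change; set of 2 is {2}
Step 2: union(8, 14) -> merged; set of 8 now {8, 14}
Step 3: find(6) -> no change; set of 6 is {6}
Step 4: union(7, 5) -> merged; set of 7 now {5, 7}
Step 5: union(13, 4) -> merged; set of 13 now {4, 13}
Step 6: find(5) -> no change; set of 5 is {5, 7}
Step 7: union(12, 14) -> merged; set of 12 now {8, 12, 14}
Step 8: find(2) -> no change; set of 2 is {2}
Step 9: find(13) -> no change; set of 13 is {4, 13}
Step 10: union(4, 2) -> merged; set of 4 now {2, 4, 13}
Step 11: union(4, 0) -> merged; set of 4 now {0, 2, 4, 13}
Step 12: union(14, 2) -> merged; set of 14 now {0, 2, 4, 8, 12, 13, 14}
Step 13: union(14, 12) -> already same set; set of 14 now {0, 2, 4, 8, 12, 13, 14}
Step 14: union(4, 6) -> merged; set of 4 now {0, 2, 4, 6, 8, 12, 13, 14}
Step 15: union(1, 11) -> merged; set of 1 now {1, 11}
Step 16: union(1, 10) -> merged; set of 1 now {1, 10, 11}
Step 17: union(8, 5) -> merged; set of 8 now {0, 2, 4, 5, 6, 7, 8, 12, 13, 14}
Step 18: find(2) -> no change; set of 2 is {0, 2, 4, 5, 6, 7, 8, 12, 13, 14}
Step 19: find(13) -> no change; set of 13 is {0, 2, 4, 5, 6, 7, 8, 12, 13, 14}
Step 20: union(11, 7) -> merged; set of 11 now {0, 1, 2, 4, 5, 6, 7, 8, 10, 11, 12, 13, 14}
Step 21: union(6, 7) -> already same set; set of 6 now {0, 1, 2, 4, 5, 6, 7, 8, 10, 11, 12, 13, 14}
Step 22: find(11) -> no change; set of 11 is {0, 1, 2, 4, 5, 6, 7, 8, 10, 11, 12, 13, 14}
Step 23: find(2) -> no change; set of 2 is {0, 1, 2, 4, 5, 6, 7, 8, 10, 11, 12, 13, 14}
Step 24: find(3) -> no change; set of 3 is {3}
Step 25: union(8, 0) -> already same set; set of 8 now {0, 1, 2, 4, 5, 6, 7, 8, 10, 11, 12, 13, 14}
Component of 4: {0, 1, 2, 4, 5, 6, 7, 8, 10, 11, 12, 13, 14}

Answer: 0, 1, 2, 4, 5, 6, 7, 8, 10, 11, 12, 13, 14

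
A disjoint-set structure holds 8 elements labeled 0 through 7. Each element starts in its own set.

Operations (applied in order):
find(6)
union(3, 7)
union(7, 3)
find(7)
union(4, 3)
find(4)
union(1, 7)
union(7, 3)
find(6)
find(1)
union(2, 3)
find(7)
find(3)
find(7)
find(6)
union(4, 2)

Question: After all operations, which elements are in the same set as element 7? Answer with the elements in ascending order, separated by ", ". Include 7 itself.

Answer: 1, 2, 3, 4, 7

Derivation:
Step 1: find(6) -> no change; set of 6 is {6}
Step 2: union(3, 7) -> merged; set of 3 now {3, 7}
Step 3: union(7, 3) -> already same set; set of 7 now {3, 7}
Step 4: find(7) -> no change; set of 7 is {3, 7}
Step 5: union(4, 3) -> merged; set of 4 now {3, 4, 7}
Step 6: find(4) -> no change; set of 4 is {3, 4, 7}
Step 7: union(1, 7) -> merged; set of 1 now {1, 3, 4, 7}
Step 8: union(7, 3) -> already same set; set of 7 now {1, 3, 4, 7}
Step 9: find(6) -> no change; set of 6 is {6}
Step 10: find(1) -> no change; set of 1 is {1, 3, 4, 7}
Step 11: union(2, 3) -> merged; set of 2 now {1, 2, 3, 4, 7}
Step 12: find(7) -> no change; set of 7 is {1, 2, 3, 4, 7}
Step 13: find(3) -> no change; set of 3 is {1, 2, 3, 4, 7}
Step 14: find(7) -> no change; set of 7 is {1, 2, 3, 4, 7}
Step 15: find(6) -> no change; set of 6 is {6}
Step 16: union(4, 2) -> already same set; set of 4 now {1, 2, 3, 4, 7}
Component of 7: {1, 2, 3, 4, 7}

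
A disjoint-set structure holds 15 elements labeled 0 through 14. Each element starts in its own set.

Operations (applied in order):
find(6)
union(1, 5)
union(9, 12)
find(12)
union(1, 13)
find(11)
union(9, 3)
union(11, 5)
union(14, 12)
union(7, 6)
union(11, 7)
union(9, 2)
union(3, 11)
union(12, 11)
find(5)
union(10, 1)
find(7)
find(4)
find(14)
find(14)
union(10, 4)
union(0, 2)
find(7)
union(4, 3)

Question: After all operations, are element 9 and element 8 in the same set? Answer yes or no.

Step 1: find(6) -> no change; set of 6 is {6}
Step 2: union(1, 5) -> merged; set of 1 now {1, 5}
Step 3: union(9, 12) -> merged; set of 9 now {9, 12}
Step 4: find(12) -> no change; set of 12 is {9, 12}
Step 5: union(1, 13) -> merged; set of 1 now {1, 5, 13}
Step 6: find(11) -> no change; set of 11 is {11}
Step 7: union(9, 3) -> merged; set of 9 now {3, 9, 12}
Step 8: union(11, 5) -> merged; set of 11 now {1, 5, 11, 13}
Step 9: union(14, 12) -> merged; set of 14 now {3, 9, 12, 14}
Step 10: union(7, 6) -> merged; set of 7 now {6, 7}
Step 11: union(11, 7) -> merged; set of 11 now {1, 5, 6, 7, 11, 13}
Step 12: union(9, 2) -> merged; set of 9 now {2, 3, 9, 12, 14}
Step 13: union(3, 11) -> merged; set of 3 now {1, 2, 3, 5, 6, 7, 9, 11, 12, 13, 14}
Step 14: union(12, 11) -> already same set; set of 12 now {1, 2, 3, 5, 6, 7, 9, 11, 12, 13, 14}
Step 15: find(5) -> no change; set of 5 is {1, 2, 3, 5, 6, 7, 9, 11, 12, 13, 14}
Step 16: union(10, 1) -> merged; set of 10 now {1, 2, 3, 5, 6, 7, 9, 10, 11, 12, 13, 14}
Step 17: find(7) -> no change; set of 7 is {1, 2, 3, 5, 6, 7, 9, 10, 11, 12, 13, 14}
Step 18: find(4) -> no change; set of 4 is {4}
Step 19: find(14) -> no change; set of 14 is {1, 2, 3, 5, 6, 7, 9, 10, 11, 12, 13, 14}
Step 20: find(14) -> no change; set of 14 is {1, 2, 3, 5, 6, 7, 9, 10, 11, 12, 13, 14}
Step 21: union(10, 4) -> merged; set of 10 now {1, 2, 3, 4, 5, 6, 7, 9, 10, 11, 12, 13, 14}
Step 22: union(0, 2) -> merged; set of 0 now {0, 1, 2, 3, 4, 5, 6, 7, 9, 10, 11, 12, 13, 14}
Step 23: find(7) -> no change; set of 7 is {0, 1, 2, 3, 4, 5, 6, 7, 9, 10, 11, 12, 13, 14}
Step 24: union(4, 3) -> already same set; set of 4 now {0, 1, 2, 3, 4, 5, 6, 7, 9, 10, 11, 12, 13, 14}
Set of 9: {0, 1, 2, 3, 4, 5, 6, 7, 9, 10, 11, 12, 13, 14}; 8 is not a member.

Answer: no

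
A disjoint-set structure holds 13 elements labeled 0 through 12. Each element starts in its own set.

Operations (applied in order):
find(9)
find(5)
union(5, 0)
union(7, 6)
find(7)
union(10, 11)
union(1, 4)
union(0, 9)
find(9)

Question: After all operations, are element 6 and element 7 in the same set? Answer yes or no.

Step 1: find(9) -> no change; set of 9 is {9}
Step 2: find(5) -> no change; set of 5 is {5}
Step 3: union(5, 0) -> merged; set of 5 now {0, 5}
Step 4: union(7, 6) -> merged; set of 7 now {6, 7}
Step 5: find(7) -> no change; set of 7 is {6, 7}
Step 6: union(10, 11) -> merged; set of 10 now {10, 11}
Step 7: union(1, 4) -> merged; set of 1 now {1, 4}
Step 8: union(0, 9) -> merged; set of 0 now {0, 5, 9}
Step 9: find(9) -> no change; set of 9 is {0, 5, 9}
Set of 6: {6, 7}; 7 is a member.

Answer: yes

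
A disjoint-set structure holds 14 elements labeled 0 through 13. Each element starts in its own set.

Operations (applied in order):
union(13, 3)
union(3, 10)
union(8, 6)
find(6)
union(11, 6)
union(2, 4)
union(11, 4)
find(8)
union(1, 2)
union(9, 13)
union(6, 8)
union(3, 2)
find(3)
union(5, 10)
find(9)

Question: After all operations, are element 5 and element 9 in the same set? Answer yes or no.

Step 1: union(13, 3) -> merged; set of 13 now {3, 13}
Step 2: union(3, 10) -> merged; set of 3 now {3, 10, 13}
Step 3: union(8, 6) -> merged; set of 8 now {6, 8}
Step 4: find(6) -> no change; set of 6 is {6, 8}
Step 5: union(11, 6) -> merged; set of 11 now {6, 8, 11}
Step 6: union(2, 4) -> merged; set of 2 now {2, 4}
Step 7: union(11, 4) -> merged; set of 11 now {2, 4, 6, 8, 11}
Step 8: find(8) -> no change; set of 8 is {2, 4, 6, 8, 11}
Step 9: union(1, 2) -> merged; set of 1 now {1, 2, 4, 6, 8, 11}
Step 10: union(9, 13) -> merged; set of 9 now {3, 9, 10, 13}
Step 11: union(6, 8) -> already same set; set of 6 now {1, 2, 4, 6, 8, 11}
Step 12: union(3, 2) -> merged; set of 3 now {1, 2, 3, 4, 6, 8, 9, 10, 11, 13}
Step 13: find(3) -> no change; set of 3 is {1, 2, 3, 4, 6, 8, 9, 10, 11, 13}
Step 14: union(5, 10) -> merged; set of 5 now {1, 2, 3, 4, 5, 6, 8, 9, 10, 11, 13}
Step 15: find(9) -> no change; set of 9 is {1, 2, 3, 4, 5, 6, 8, 9, 10, 11, 13}
Set of 5: {1, 2, 3, 4, 5, 6, 8, 9, 10, 11, 13}; 9 is a member.

Answer: yes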